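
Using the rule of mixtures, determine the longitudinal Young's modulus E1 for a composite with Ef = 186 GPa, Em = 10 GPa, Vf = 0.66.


E1 = Ef*Vf + Em*(1-Vf) = 186*0.66 + 10*0.34 = 126.16 GPa

126.16 GPa


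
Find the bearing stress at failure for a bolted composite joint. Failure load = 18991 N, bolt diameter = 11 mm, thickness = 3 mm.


sigma_br = F/(d*h) = 18991/(11*3) = 575.5 MPa

575.5 MPa


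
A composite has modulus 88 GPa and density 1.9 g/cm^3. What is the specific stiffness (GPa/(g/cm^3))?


Specific stiffness = E/rho = 88/1.9 = 46.3 GPa/(g/cm^3)

46.3 GPa/(g/cm^3)


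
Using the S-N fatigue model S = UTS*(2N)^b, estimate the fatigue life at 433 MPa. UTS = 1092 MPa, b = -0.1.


N = 0.5 * (S/UTS)^(1/b) = 0.5 * (433/1092)^(1/-0.1) = 5203.7620 cycles

5203.7620 cycles


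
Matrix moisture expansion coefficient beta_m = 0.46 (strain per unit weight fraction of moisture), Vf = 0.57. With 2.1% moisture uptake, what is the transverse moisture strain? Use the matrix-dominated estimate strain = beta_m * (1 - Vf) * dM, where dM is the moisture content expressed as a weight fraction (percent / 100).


dM = 2.1/100 = 0.021
strain = beta_m * (1-Vf) * dM = 0.46 * 0.43 * 0.021 = 0.0041538

0.0041538


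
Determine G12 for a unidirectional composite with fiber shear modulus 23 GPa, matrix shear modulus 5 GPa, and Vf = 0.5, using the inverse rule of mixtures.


1/G12 = Vf/Gf + (1-Vf)/Gm = 0.5/23 + 0.5/5
G12 = 8.21 GPa

8.21 GPa


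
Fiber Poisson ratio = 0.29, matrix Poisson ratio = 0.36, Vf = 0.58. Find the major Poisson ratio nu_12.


nu_12 = nu_f*Vf + nu_m*(1-Vf) = 0.29*0.58 + 0.36*0.42 = 0.3194

0.3194


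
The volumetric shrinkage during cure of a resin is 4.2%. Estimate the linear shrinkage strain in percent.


Linear shrinkage ≈ vol_shrink/3 = 4.2/3 = 1.4%

1.4%


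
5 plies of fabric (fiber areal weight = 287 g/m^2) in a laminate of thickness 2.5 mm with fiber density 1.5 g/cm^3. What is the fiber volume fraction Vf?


Vf = n * FAW / (rho_f * h * 1000) = 5 * 287 / (1.5 * 2.5 * 1000) = 0.3827

0.3827


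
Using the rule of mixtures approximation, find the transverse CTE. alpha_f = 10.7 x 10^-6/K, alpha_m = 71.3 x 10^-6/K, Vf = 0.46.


alpha_2 = alpha_f*Vf + alpha_m*(1-Vf) = 10.7*0.46 + 71.3*0.54 = 43.4 x 10^-6/K

43.4 x 10^-6/K


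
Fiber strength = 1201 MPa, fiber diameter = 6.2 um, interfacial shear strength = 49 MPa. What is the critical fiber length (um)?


Lc = sigma_f * d / (2 * tau_i) = 1201 * 6.2 / (2 * 49) = 76.0 um

76.0 um


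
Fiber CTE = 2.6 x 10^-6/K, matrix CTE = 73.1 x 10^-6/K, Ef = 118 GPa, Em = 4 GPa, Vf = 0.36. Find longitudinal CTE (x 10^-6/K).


E1 = Ef*Vf + Em*(1-Vf) = 45.04
alpha_1 = (alpha_f*Ef*Vf + alpha_m*Em*(1-Vf))/E1 = 6.61 x 10^-6/K

6.61 x 10^-6/K


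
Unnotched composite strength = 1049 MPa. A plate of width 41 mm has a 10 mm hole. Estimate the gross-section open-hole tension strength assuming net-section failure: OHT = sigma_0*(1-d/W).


OHT = sigma_0*(1-d/W) = 1049*(1-10/41) = 793.1 MPa

793.1 MPa


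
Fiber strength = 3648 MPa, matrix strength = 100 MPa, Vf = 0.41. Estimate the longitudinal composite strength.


sigma_1 = sigma_f*Vf + sigma_m*(1-Vf) = 3648*0.41 + 100*0.59 = 1554.7 MPa

1554.7 MPa


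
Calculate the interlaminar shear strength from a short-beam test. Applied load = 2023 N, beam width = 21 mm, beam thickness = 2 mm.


ILSS = 3F/(4bh) = 3*2023/(4*21*2) = 36.13 MPa

36.13 MPa


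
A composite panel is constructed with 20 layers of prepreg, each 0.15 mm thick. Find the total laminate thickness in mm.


h = n * t_ply = 20 * 0.15 = 3.0 mm

3.0 mm


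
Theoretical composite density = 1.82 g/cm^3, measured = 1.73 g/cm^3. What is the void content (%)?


Void% = (rho_theo - rho_actual)/rho_theo * 100 = (1.82 - 1.73)/1.82 * 100 = 4.95%

4.95%


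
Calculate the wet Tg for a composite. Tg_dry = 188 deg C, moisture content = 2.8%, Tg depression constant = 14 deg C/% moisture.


Tg_wet = Tg_dry - k*moisture = 188 - 14*2.8 = 148.8 deg C

148.8 deg C


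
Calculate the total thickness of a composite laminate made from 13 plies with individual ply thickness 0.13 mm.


h = n * t_ply = 13 * 0.13 = 1.69 mm

1.69 mm


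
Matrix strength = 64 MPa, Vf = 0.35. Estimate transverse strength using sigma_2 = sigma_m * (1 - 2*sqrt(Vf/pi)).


factor = 1 - 2*sqrt(0.35/pi) = 0.3324
sigma_2 = 64 * 0.3324 = 21.28 MPa

21.28 MPa


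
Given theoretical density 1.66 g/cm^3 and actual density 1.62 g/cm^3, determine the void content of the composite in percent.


Void% = (rho_theo - rho_actual)/rho_theo * 100 = (1.66 - 1.62)/1.66 * 100 = 2.41%

2.41%


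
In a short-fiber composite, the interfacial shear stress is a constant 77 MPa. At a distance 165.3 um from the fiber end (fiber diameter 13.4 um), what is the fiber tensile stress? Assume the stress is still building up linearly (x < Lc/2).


Force balance: sigma_f * (pi*d^2/4) = tau * (pi*d) * x  ->  sigma_f = 4 * tau * x / d
sigma_f = 4 * 77 * 165.3 / 13.4 = 3799.4 MPa

3799.4 MPa


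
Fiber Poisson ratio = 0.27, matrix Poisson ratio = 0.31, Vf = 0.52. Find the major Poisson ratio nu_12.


nu_12 = nu_f*Vf + nu_m*(1-Vf) = 0.27*0.52 + 0.31*0.48 = 0.2892

0.2892


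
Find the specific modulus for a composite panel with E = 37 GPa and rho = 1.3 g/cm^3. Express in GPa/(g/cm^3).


Specific stiffness = E/rho = 37/1.3 = 28.5 GPa/(g/cm^3)

28.5 GPa/(g/cm^3)


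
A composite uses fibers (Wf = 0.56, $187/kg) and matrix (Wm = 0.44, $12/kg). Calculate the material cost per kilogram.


Cost = cost_f*Wf + cost_m*Wm = 187*0.56 + 12*0.44 = $110.0/kg

$110.0/kg


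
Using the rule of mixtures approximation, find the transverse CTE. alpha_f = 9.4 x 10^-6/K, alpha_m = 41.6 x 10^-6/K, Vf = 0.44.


alpha_2 = alpha_f*Vf + alpha_m*(1-Vf) = 9.4*0.44 + 41.6*0.56 = 27.4 x 10^-6/K

27.4 x 10^-6/K


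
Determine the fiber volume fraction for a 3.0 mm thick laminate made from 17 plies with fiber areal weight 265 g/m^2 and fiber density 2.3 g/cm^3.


Vf = n * FAW / (rho_f * h * 1000) = 17 * 265 / (2.3 * 3.0 * 1000) = 0.6529

0.6529


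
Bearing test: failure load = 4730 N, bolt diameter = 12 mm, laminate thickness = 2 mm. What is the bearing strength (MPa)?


sigma_br = F/(d*h) = 4730/(12*2) = 197.1 MPa

197.1 MPa


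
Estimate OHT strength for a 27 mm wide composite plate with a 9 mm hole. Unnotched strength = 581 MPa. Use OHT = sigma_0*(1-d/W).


OHT = sigma_0*(1-d/W) = 581*(1-9/27) = 387.3 MPa

387.3 MPa


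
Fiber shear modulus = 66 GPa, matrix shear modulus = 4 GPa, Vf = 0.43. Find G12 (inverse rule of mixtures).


1/G12 = Vf/Gf + (1-Vf)/Gm = 0.43/66 + 0.57/4
G12 = 6.71 GPa

6.71 GPa


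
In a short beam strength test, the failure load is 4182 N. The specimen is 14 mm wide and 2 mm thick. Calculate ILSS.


ILSS = 3F/(4bh) = 3*4182/(4*14*2) = 112.02 MPa

112.02 MPa


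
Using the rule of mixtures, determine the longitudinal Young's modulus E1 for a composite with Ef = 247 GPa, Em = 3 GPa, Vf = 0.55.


E1 = Ef*Vf + Em*(1-Vf) = 247*0.55 + 3*0.45 = 137.2 GPa

137.2 GPa


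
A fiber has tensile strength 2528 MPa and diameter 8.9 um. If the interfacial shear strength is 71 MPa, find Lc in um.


Lc = sigma_f * d / (2 * tau_i) = 2528 * 8.9 / (2 * 71) = 158.4 um

158.4 um


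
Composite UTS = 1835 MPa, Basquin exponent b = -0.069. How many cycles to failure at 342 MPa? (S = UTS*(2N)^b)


N = 0.5 * (S/UTS)^(1/b) = 0.5 * (342/1835)^(1/-0.069) = 1.8751e+10 cycles

1.8751e+10 cycles


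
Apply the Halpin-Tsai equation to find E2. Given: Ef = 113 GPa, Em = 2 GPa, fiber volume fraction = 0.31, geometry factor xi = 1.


eta = (Ef/Em - 1)/(Ef/Em + xi) = (56.5 - 1)/(56.5 + 1) = 0.9652
E2 = Em*(1+xi*eta*Vf)/(1-eta*Vf) = 3.71 GPa

3.71 GPa


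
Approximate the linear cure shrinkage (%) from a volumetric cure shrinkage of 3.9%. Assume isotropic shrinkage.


Linear shrinkage ≈ vol_shrink/3 = 3.9/3 = 1.3%

1.3%


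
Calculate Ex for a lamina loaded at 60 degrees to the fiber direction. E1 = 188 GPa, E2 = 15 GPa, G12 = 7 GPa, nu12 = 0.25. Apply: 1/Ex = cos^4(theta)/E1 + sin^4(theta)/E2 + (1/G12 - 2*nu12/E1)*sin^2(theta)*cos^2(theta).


cos^4(60) = 0.0625, sin^4(60) = 0.5625, sin^2(60)*cos^2(60) = 0.1875
1/G12 - 2*nu12/E1 = 1/7 - 2*0.25/188 = 0.140198 GPa^-1
1/Ex = 0.0625/188 + 0.5625/15 + 0.140198*0.1875 = 0.0641195 GPa^-1
Ex = 15.6 GPa

15.6 GPa


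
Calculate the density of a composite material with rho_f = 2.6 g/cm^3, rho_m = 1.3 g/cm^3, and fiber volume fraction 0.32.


rho_c = rho_f*Vf + rho_m*(1-Vf) = 2.6*0.32 + 1.3*0.68 = 1.716 g/cm^3

1.716 g/cm^3


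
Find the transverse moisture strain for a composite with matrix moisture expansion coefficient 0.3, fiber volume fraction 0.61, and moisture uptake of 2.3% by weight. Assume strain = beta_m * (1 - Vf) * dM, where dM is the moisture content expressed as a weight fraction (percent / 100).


dM = 2.3/100 = 0.023
strain = beta_m * (1-Vf) * dM = 0.3 * 0.39 * 0.023 = 0.002691

0.002691


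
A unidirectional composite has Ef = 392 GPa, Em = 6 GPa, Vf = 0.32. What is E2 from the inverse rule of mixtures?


1/E2 = Vf/Ef + (1-Vf)/Em = 0.32/392 + 0.68/6
E2 = 8.76 GPa

8.76 GPa


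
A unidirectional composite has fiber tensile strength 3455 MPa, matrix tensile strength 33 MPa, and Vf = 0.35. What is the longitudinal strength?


sigma_1 = sigma_f*Vf + sigma_m*(1-Vf) = 3455*0.35 + 33*0.65 = 1230.7 MPa

1230.7 MPa


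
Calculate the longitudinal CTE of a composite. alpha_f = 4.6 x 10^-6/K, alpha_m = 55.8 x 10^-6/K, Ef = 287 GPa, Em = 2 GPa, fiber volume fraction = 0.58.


E1 = Ef*Vf + Em*(1-Vf) = 167.3
alpha_1 = (alpha_f*Ef*Vf + alpha_m*Em*(1-Vf))/E1 = 4.86 x 10^-6/K

4.86 x 10^-6/K


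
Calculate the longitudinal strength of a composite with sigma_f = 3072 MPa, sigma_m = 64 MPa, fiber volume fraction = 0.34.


sigma_1 = sigma_f*Vf + sigma_m*(1-Vf) = 3072*0.34 + 64*0.66 = 1086.7 MPa

1086.7 MPa


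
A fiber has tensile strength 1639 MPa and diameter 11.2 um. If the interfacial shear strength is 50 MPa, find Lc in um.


Lc = sigma_f * d / (2 * tau_i) = 1639 * 11.2 / (2 * 50) = 183.6 um

183.6 um


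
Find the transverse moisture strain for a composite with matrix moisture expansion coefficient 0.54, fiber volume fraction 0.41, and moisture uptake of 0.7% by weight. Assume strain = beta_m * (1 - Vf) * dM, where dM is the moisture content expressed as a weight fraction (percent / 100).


dM = 0.7/100 = 0.007
strain = beta_m * (1-Vf) * dM = 0.54 * 0.59 * 0.007 = 0.0022302

0.0022302


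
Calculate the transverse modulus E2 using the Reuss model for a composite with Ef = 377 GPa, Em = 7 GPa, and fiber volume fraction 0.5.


1/E2 = Vf/Ef + (1-Vf)/Em = 0.5/377 + 0.5/7
E2 = 13.74 GPa

13.74 GPa


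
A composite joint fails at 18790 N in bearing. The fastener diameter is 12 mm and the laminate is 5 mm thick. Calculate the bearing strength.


sigma_br = F/(d*h) = 18790/(12*5) = 313.2 MPa

313.2 MPa


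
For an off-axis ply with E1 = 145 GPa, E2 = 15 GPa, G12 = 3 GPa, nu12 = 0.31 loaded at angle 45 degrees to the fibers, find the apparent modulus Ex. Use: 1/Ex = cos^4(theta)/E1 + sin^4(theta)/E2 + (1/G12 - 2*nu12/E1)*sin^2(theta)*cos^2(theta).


cos^4(45) = 0.25, sin^4(45) = 0.25, sin^2(45)*cos^2(45) = 0.25
1/G12 - 2*nu12/E1 = 1/3 - 2*0.31/145 = 0.329057 GPa^-1
1/Ex = 0.25/145 + 0.25/15 + 0.329057*0.25 = 0.1006552 GPa^-1
Ex = 9.93 GPa

9.93 GPa


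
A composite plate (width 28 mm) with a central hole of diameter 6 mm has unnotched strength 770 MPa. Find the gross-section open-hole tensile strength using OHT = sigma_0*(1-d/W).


OHT = sigma_0*(1-d/W) = 770*(1-6/28) = 605.0 MPa

605.0 MPa


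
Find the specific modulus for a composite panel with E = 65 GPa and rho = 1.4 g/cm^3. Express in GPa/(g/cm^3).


Specific stiffness = E/rho = 65/1.4 = 46.4 GPa/(g/cm^3)

46.4 GPa/(g/cm^3)


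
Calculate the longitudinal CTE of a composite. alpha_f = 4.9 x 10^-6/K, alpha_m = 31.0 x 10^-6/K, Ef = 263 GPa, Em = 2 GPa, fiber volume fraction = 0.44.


E1 = Ef*Vf + Em*(1-Vf) = 116.84
alpha_1 = (alpha_f*Ef*Vf + alpha_m*Em*(1-Vf))/E1 = 5.15 x 10^-6/K

5.15 x 10^-6/K


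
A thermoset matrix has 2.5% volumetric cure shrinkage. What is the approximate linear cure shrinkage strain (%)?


Linear shrinkage ≈ vol_shrink/3 = 2.5/3 = 0.833%

0.833%


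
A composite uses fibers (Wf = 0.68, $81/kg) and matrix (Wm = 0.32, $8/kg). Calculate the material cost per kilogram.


Cost = cost_f*Wf + cost_m*Wm = 81*0.68 + 8*0.32 = $57.64/kg

$57.64/kg


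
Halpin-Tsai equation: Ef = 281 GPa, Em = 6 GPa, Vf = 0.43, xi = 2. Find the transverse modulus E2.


eta = (Ef/Em - 1)/(Ef/Em + xi) = (46.8333 - 1)/(46.8333 + 2) = 0.9386
E2 = Em*(1+xi*eta*Vf)/(1-eta*Vf) = 18.18 GPa

18.18 GPa


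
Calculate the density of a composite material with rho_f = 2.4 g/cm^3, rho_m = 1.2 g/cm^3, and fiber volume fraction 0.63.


rho_c = rho_f*Vf + rho_m*(1-Vf) = 2.4*0.63 + 1.2*0.37 = 1.956 g/cm^3

1.956 g/cm^3


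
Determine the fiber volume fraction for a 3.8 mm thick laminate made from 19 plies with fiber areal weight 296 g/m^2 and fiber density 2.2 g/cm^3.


Vf = n * FAW / (rho_f * h * 1000) = 19 * 296 / (2.2 * 3.8 * 1000) = 0.6727

0.6727


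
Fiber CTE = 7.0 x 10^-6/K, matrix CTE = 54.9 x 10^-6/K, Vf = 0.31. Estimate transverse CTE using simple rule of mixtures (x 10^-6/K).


alpha_2 = alpha_f*Vf + alpha_m*(1-Vf) = 7.0*0.31 + 54.9*0.69 = 40.1 x 10^-6/K

40.1 x 10^-6/K


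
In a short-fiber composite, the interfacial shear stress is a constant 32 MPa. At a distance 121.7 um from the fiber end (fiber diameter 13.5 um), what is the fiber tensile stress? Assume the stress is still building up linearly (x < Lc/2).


Force balance: sigma_f * (pi*d^2/4) = tau * (pi*d) * x  ->  sigma_f = 4 * tau * x / d
sigma_f = 4 * 32 * 121.7 / 13.5 = 1153.9 MPa

1153.9 MPa


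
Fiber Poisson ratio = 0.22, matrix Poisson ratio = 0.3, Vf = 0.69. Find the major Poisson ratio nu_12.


nu_12 = nu_f*Vf + nu_m*(1-Vf) = 0.22*0.69 + 0.3*0.31 = 0.2448

0.2448


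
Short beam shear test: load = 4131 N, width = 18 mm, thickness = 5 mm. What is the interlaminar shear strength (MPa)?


ILSS = 3F/(4bh) = 3*4131/(4*18*5) = 34.43 MPa

34.43 MPa


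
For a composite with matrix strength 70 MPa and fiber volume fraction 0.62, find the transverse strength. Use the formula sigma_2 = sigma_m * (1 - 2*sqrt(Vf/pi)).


factor = 1 - 2*sqrt(0.62/pi) = 0.1115
sigma_2 = 70 * 0.1115 = 7.81 MPa

7.81 MPa


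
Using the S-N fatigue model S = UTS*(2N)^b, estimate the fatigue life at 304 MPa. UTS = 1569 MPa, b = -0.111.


N = 0.5 * (S/UTS)^(1/b) = 0.5 * (304/1569)^(1/-0.111) = 1.3187e+06 cycles

1.3187e+06 cycles


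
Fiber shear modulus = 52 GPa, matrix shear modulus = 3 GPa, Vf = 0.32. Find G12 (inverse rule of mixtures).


1/G12 = Vf/Gf + (1-Vf)/Gm = 0.32/52 + 0.68/3
G12 = 4.3 GPa

4.3 GPa


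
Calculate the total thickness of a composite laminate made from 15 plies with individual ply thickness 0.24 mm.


h = n * t_ply = 15 * 0.24 = 3.6 mm

3.6 mm


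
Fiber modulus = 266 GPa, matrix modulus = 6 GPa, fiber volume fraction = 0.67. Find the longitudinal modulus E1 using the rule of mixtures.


E1 = Ef*Vf + Em*(1-Vf) = 266*0.67 + 6*0.33 = 180.2 GPa

180.2 GPa


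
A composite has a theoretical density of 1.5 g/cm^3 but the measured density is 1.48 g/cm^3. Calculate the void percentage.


Void% = (rho_theo - rho_actual)/rho_theo * 100 = (1.5 - 1.48)/1.5 * 100 = 1.33%

1.33%


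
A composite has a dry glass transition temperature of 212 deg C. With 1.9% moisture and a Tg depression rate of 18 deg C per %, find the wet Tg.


Tg_wet = Tg_dry - k*moisture = 212 - 18*1.9 = 177.8 deg C

177.8 deg C


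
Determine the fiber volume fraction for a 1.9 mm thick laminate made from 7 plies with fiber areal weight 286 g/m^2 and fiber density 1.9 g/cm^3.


Vf = n * FAW / (rho_f * h * 1000) = 7 * 286 / (1.9 * 1.9 * 1000) = 0.5546

0.5546


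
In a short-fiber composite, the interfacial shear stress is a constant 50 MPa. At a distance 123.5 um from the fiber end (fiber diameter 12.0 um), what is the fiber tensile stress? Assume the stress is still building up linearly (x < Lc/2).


Force balance: sigma_f * (pi*d^2/4) = tau * (pi*d) * x  ->  sigma_f = 4 * tau * x / d
sigma_f = 4 * 50 * 123.5 / 12.0 = 2058.3 MPa

2058.3 MPa


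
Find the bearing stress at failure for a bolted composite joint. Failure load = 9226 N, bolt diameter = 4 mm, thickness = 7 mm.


sigma_br = F/(d*h) = 9226/(4*7) = 329.5 MPa

329.5 MPa


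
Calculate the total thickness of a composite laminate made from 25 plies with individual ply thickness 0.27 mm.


h = n * t_ply = 25 * 0.27 = 6.75 mm

6.75 mm


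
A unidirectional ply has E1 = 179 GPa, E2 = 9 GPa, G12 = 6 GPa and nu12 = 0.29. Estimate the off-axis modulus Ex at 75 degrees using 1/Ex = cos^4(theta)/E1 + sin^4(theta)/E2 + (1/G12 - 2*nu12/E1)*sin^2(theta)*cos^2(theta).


cos^4(75) = 0.004487, sin^4(75) = 0.870513, sin^2(75)*cos^2(75) = 0.0625
1/G12 - 2*nu12/E1 = 1/6 - 2*0.29/179 = 0.163426 GPa^-1
1/Ex = 0.004487/179 + 0.870513/9 + 0.163426*0.0625 = 0.1069629 GPa^-1
Ex = 9.35 GPa

9.35 GPa


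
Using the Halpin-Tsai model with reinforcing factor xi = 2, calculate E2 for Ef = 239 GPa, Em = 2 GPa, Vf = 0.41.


eta = (Ef/Em - 1)/(Ef/Em + xi) = (119.5 - 1)/(119.5 + 2) = 0.9753
E2 = Em*(1+xi*eta*Vf)/(1-eta*Vf) = 6.0 GPa

6.0 GPa


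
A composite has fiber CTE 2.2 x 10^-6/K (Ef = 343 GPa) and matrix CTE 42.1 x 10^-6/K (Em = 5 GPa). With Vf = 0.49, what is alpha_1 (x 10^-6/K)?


E1 = Ef*Vf + Em*(1-Vf) = 170.62
alpha_1 = (alpha_f*Ef*Vf + alpha_m*Em*(1-Vf))/E1 = 2.8 x 10^-6/K

2.8 x 10^-6/K


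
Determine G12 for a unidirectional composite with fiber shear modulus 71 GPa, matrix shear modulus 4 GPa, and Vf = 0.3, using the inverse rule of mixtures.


1/G12 = Vf/Gf + (1-Vf)/Gm = 0.3/71 + 0.7/4
G12 = 5.58 GPa

5.58 GPa


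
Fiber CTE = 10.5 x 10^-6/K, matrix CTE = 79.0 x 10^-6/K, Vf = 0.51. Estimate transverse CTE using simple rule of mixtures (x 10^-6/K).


alpha_2 = alpha_f*Vf + alpha_m*(1-Vf) = 10.5*0.51 + 79.0*0.49 = 44.1 x 10^-6/K

44.1 x 10^-6/K


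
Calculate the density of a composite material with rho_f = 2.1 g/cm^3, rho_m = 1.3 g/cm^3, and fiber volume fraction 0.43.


rho_c = rho_f*Vf + rho_m*(1-Vf) = 2.1*0.43 + 1.3*0.57 = 1.644 g/cm^3

1.644 g/cm^3


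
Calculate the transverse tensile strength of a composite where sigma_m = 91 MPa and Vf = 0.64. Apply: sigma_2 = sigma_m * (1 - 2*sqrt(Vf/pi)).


factor = 1 - 2*sqrt(0.64/pi) = 0.0973
sigma_2 = 91 * 0.0973 = 8.85 MPa

8.85 MPa


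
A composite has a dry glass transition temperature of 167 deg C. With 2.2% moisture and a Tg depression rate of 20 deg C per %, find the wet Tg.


Tg_wet = Tg_dry - k*moisture = 167 - 20*2.2 = 123.0 deg C

123.0 deg C


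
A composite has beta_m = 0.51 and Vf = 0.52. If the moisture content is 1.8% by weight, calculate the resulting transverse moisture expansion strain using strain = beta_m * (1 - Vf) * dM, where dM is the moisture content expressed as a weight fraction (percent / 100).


dM = 1.8/100 = 0.018
strain = beta_m * (1-Vf) * dM = 0.51 * 0.48 * 0.018 = 0.0044064

0.0044064


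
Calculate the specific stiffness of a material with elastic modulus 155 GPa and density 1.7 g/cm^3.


Specific stiffness = E/rho = 155/1.7 = 91.2 GPa/(g/cm^3)

91.2 GPa/(g/cm^3)


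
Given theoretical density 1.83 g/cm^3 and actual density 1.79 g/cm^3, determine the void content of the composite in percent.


Void% = (rho_theo - rho_actual)/rho_theo * 100 = (1.83 - 1.79)/1.83 * 100 = 2.19%

2.19%


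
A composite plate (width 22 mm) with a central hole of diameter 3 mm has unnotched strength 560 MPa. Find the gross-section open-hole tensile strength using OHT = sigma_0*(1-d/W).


OHT = sigma_0*(1-d/W) = 560*(1-3/22) = 483.6 MPa

483.6 MPa


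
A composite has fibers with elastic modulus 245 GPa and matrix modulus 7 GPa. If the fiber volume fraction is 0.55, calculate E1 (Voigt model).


E1 = Ef*Vf + Em*(1-Vf) = 245*0.55 + 7*0.45 = 137.9 GPa

137.9 GPa


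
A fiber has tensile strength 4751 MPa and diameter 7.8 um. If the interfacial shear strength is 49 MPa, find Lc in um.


Lc = sigma_f * d / (2 * tau_i) = 4751 * 7.8 / (2 * 49) = 378.1 um

378.1 um


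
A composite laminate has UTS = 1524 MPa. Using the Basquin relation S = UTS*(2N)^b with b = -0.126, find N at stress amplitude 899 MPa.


N = 0.5 * (S/UTS)^(1/b) = 0.5 * (899/1524)^(1/-0.126) = 32.9775 cycles

32.9775 cycles


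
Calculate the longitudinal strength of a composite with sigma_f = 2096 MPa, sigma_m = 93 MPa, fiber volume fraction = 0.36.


sigma_1 = sigma_f*Vf + sigma_m*(1-Vf) = 2096*0.36 + 93*0.64 = 814.1 MPa

814.1 MPa


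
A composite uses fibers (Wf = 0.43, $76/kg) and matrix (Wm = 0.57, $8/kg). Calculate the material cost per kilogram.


Cost = cost_f*Wf + cost_m*Wm = 76*0.43 + 8*0.57 = $37.24/kg

$37.24/kg


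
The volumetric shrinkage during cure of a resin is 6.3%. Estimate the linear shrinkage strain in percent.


Linear shrinkage ≈ vol_shrink/3 = 6.3/3 = 2.1%

2.1%


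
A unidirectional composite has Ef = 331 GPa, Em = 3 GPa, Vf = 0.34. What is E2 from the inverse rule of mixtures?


1/E2 = Vf/Ef + (1-Vf)/Em = 0.34/331 + 0.66/3
E2 = 4.52 GPa

4.52 GPa


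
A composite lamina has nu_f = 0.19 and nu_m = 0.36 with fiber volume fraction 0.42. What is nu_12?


nu_12 = nu_f*Vf + nu_m*(1-Vf) = 0.19*0.42 + 0.36*0.58 = 0.2886

0.2886


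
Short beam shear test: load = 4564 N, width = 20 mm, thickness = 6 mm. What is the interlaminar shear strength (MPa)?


ILSS = 3F/(4bh) = 3*4564/(4*20*6) = 28.53 MPa

28.53 MPa


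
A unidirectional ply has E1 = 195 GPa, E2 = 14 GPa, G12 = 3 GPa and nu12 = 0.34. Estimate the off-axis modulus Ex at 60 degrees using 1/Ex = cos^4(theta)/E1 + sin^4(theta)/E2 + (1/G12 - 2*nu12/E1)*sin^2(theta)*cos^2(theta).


cos^4(60) = 0.0625, sin^4(60) = 0.5625, sin^2(60)*cos^2(60) = 0.1875
1/G12 - 2*nu12/E1 = 1/3 - 2*0.34/195 = 0.329846 GPa^-1
1/Ex = 0.0625/195 + 0.5625/14 + 0.329846*0.1875 = 0.1023452 GPa^-1
Ex = 9.77 GPa

9.77 GPa


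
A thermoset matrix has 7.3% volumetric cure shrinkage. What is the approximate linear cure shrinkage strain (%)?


Linear shrinkage ≈ vol_shrink/3 = 7.3/3 = 2.433%

2.433%


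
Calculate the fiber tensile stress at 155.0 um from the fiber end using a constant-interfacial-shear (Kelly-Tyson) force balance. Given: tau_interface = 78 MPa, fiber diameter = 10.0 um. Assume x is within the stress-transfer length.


Force balance: sigma_f * (pi*d^2/4) = tau * (pi*d) * x  ->  sigma_f = 4 * tau * x / d
sigma_f = 4 * 78 * 155.0 / 10.0 = 4836.0 MPa

4836.0 MPa


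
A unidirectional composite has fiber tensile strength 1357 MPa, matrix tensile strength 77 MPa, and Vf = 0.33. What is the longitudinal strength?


sigma_1 = sigma_f*Vf + sigma_m*(1-Vf) = 1357*0.33 + 77*0.67 = 499.4 MPa

499.4 MPa


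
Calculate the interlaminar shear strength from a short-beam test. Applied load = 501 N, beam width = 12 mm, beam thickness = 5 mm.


ILSS = 3F/(4bh) = 3*501/(4*12*5) = 6.26 MPa

6.26 MPa


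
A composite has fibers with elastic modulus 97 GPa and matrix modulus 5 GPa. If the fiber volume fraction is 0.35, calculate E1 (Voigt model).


E1 = Ef*Vf + Em*(1-Vf) = 97*0.35 + 5*0.65 = 37.2 GPa

37.2 GPa


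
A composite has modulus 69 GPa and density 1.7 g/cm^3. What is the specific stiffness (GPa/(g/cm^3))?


Specific stiffness = E/rho = 69/1.7 = 40.6 GPa/(g/cm^3)

40.6 GPa/(g/cm^3)


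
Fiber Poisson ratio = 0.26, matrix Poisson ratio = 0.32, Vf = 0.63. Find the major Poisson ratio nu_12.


nu_12 = nu_f*Vf + nu_m*(1-Vf) = 0.26*0.63 + 0.32*0.37 = 0.2822

0.2822


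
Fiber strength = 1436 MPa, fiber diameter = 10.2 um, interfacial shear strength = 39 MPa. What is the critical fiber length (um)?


Lc = sigma_f * d / (2 * tau_i) = 1436 * 10.2 / (2 * 39) = 187.8 um

187.8 um


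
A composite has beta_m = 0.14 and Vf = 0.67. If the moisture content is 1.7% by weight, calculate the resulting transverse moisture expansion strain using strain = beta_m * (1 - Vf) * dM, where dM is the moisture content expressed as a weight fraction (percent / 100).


dM = 1.7/100 = 0.017
strain = beta_m * (1-Vf) * dM = 0.14 * 0.33 * 0.017 = 0.0007854

0.0007854


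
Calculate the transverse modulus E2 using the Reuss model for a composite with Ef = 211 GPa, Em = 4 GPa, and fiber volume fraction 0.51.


1/E2 = Vf/Ef + (1-Vf)/Em = 0.51/211 + 0.49/4
E2 = 8.01 GPa

8.01 GPa


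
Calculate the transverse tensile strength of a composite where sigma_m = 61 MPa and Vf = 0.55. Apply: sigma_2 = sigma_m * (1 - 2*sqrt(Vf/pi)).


factor = 1 - 2*sqrt(0.55/pi) = 0.1632
sigma_2 = 61 * 0.1632 = 9.95 MPa

9.95 MPa


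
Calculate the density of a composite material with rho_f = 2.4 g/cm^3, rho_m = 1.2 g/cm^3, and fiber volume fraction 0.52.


rho_c = rho_f*Vf + rho_m*(1-Vf) = 2.4*0.52 + 1.2*0.48 = 1.824 g/cm^3

1.824 g/cm^3


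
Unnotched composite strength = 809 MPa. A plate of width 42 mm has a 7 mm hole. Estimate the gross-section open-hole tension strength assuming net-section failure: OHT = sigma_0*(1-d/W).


OHT = sigma_0*(1-d/W) = 809*(1-7/42) = 674.2 MPa

674.2 MPa


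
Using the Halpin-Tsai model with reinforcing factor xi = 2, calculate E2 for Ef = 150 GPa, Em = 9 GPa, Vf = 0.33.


eta = (Ef/Em - 1)/(Ef/Em + xi) = (16.6667 - 1)/(16.6667 + 2) = 0.8393
E2 = Em*(1+xi*eta*Vf)/(1-eta*Vf) = 19.34 GPa

19.34 GPa


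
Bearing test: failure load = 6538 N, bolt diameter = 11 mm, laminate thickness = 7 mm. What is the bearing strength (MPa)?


sigma_br = F/(d*h) = 6538/(11*7) = 84.9 MPa

84.9 MPa


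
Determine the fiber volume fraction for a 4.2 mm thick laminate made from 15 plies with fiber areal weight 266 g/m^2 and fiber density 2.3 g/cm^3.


Vf = n * FAW / (rho_f * h * 1000) = 15 * 266 / (2.3 * 4.2 * 1000) = 0.413

0.413


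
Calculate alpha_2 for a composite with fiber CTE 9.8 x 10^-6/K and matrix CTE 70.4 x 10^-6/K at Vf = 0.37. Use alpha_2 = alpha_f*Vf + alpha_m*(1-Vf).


alpha_2 = alpha_f*Vf + alpha_m*(1-Vf) = 9.8*0.37 + 70.4*0.63 = 48.0 x 10^-6/K

48.0 x 10^-6/K


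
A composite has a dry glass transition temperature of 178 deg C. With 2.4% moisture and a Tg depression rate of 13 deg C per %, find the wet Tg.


Tg_wet = Tg_dry - k*moisture = 178 - 13*2.4 = 146.8 deg C

146.8 deg C


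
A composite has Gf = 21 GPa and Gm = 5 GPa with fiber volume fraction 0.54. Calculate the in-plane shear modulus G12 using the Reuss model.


1/G12 = Vf/Gf + (1-Vf)/Gm = 0.54/21 + 0.46/5
G12 = 8.5 GPa

8.5 GPa


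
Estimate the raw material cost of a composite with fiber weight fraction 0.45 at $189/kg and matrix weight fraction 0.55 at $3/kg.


Cost = cost_f*Wf + cost_m*Wm = 189*0.45 + 3*0.55 = $86.7/kg

$86.7/kg


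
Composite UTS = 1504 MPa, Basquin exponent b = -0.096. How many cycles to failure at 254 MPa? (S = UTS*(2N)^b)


N = 0.5 * (S/UTS)^(1/b) = 0.5 * (254/1504)^(1/-0.096) = 5.5584e+07 cycles

5.5584e+07 cycles


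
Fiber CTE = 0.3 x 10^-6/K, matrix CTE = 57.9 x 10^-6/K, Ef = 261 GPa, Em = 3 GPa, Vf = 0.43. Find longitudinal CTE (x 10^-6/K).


E1 = Ef*Vf + Em*(1-Vf) = 113.94
alpha_1 = (alpha_f*Ef*Vf + alpha_m*Em*(1-Vf))/E1 = 1.16 x 10^-6/K

1.16 x 10^-6/K


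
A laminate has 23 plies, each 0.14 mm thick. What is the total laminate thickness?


h = n * t_ply = 23 * 0.14 = 3.22 mm

3.22 mm


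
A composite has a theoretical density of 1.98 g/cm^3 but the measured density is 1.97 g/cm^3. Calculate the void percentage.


Void% = (rho_theo - rho_actual)/rho_theo * 100 = (1.98 - 1.97)/1.98 * 100 = 0.51%

0.51%


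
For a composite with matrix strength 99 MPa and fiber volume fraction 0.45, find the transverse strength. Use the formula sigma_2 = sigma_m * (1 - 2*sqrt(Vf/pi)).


factor = 1 - 2*sqrt(0.45/pi) = 0.2431
sigma_2 = 99 * 0.2431 = 24.06 MPa

24.06 MPa


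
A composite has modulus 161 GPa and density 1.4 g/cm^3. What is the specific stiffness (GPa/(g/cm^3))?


Specific stiffness = E/rho = 161/1.4 = 115.0 GPa/(g/cm^3)

115.0 GPa/(g/cm^3)


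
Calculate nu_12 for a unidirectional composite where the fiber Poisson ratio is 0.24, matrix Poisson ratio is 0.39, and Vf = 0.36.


nu_12 = nu_f*Vf + nu_m*(1-Vf) = 0.24*0.36 + 0.39*0.64 = 0.336

0.336


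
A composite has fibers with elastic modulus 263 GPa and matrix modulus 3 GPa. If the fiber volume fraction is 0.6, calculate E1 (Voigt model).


E1 = Ef*Vf + Em*(1-Vf) = 263*0.6 + 3*0.4 = 159.0 GPa

159.0 GPa


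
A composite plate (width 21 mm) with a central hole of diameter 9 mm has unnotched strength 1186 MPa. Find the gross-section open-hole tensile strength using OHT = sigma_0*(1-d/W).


OHT = sigma_0*(1-d/W) = 1186*(1-9/21) = 677.7 MPa

677.7 MPa


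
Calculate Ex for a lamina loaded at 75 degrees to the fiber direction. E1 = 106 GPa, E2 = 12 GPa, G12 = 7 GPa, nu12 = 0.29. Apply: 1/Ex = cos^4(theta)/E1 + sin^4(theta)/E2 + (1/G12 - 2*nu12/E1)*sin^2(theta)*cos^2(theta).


cos^4(75) = 0.004487, sin^4(75) = 0.870513, sin^2(75)*cos^2(75) = 0.0625
1/G12 - 2*nu12/E1 = 1/7 - 2*0.29/106 = 0.137385 GPa^-1
1/Ex = 0.004487/106 + 0.870513/12 + 0.137385*0.0625 = 0.0811716 GPa^-1
Ex = 12.32 GPa

12.32 GPa


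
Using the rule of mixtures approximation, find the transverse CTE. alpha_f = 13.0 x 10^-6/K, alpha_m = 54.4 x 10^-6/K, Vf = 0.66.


alpha_2 = alpha_f*Vf + alpha_m*(1-Vf) = 13.0*0.66 + 54.4*0.34 = 27.1 x 10^-6/K

27.1 x 10^-6/K


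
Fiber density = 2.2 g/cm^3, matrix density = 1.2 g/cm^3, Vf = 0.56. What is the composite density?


rho_c = rho_f*Vf + rho_m*(1-Vf) = 2.2*0.56 + 1.2*0.44 = 1.76 g/cm^3

1.76 g/cm^3


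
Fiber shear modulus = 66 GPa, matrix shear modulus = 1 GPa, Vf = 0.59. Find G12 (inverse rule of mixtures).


1/G12 = Vf/Gf + (1-Vf)/Gm = 0.59/66 + 0.41/1
G12 = 2.39 GPa

2.39 GPa


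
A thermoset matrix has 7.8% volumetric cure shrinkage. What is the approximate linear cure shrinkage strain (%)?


Linear shrinkage ≈ vol_shrink/3 = 7.8/3 = 2.6%

2.6%


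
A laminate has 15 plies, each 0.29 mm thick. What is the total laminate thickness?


h = n * t_ply = 15 * 0.29 = 4.35 mm

4.35 mm


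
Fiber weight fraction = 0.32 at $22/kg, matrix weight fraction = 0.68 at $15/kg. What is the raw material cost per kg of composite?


Cost = cost_f*Wf + cost_m*Wm = 22*0.32 + 15*0.68 = $17.24/kg

$17.24/kg


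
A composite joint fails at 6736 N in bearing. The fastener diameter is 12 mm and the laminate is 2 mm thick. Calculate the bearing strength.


sigma_br = F/(d*h) = 6736/(12*2) = 280.7 MPa

280.7 MPa


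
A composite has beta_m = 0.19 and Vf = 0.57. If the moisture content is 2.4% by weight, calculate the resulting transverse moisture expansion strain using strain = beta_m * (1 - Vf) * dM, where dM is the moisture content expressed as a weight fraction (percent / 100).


dM = 2.4/100 = 0.024
strain = beta_m * (1-Vf) * dM = 0.19 * 0.43 * 0.024 = 0.0019608

0.0019608


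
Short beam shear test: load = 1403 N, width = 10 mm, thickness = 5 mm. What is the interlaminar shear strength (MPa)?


ILSS = 3F/(4bh) = 3*1403/(4*10*5) = 21.05 MPa

21.05 MPa


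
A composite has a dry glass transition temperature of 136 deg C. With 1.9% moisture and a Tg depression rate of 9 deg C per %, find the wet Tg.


Tg_wet = Tg_dry - k*moisture = 136 - 9*1.9 = 118.9 deg C

118.9 deg C


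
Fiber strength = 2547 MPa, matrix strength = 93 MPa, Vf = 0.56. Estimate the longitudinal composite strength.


sigma_1 = sigma_f*Vf + sigma_m*(1-Vf) = 2547*0.56 + 93*0.44 = 1467.2 MPa

1467.2 MPa


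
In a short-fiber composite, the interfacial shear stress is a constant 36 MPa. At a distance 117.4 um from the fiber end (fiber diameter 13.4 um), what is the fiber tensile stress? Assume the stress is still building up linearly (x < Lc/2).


Force balance: sigma_f * (pi*d^2/4) = tau * (pi*d) * x  ->  sigma_f = 4 * tau * x / d
sigma_f = 4 * 36 * 117.4 / 13.4 = 1261.6 MPa

1261.6 MPa


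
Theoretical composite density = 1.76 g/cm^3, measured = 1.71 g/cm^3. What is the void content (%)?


Void% = (rho_theo - rho_actual)/rho_theo * 100 = (1.76 - 1.71)/1.76 * 100 = 2.84%

2.84%


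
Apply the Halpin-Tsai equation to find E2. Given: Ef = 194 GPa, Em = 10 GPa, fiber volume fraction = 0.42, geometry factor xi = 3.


eta = (Ef/Em - 1)/(Ef/Em + xi) = (19.4 - 1)/(19.4 + 3) = 0.8214
E2 = Em*(1+xi*eta*Vf)/(1-eta*Vf) = 31.07 GPa

31.07 GPa


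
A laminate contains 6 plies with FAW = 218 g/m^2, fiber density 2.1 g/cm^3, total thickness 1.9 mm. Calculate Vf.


Vf = n * FAW / (rho_f * h * 1000) = 6 * 218 / (2.1 * 1.9 * 1000) = 0.3278

0.3278


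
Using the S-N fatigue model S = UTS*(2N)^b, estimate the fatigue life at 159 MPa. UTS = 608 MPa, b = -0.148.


N = 0.5 * (S/UTS)^(1/b) = 0.5 * (159/608)^(1/-0.148) = 4313.4466 cycles

4313.4466 cycles


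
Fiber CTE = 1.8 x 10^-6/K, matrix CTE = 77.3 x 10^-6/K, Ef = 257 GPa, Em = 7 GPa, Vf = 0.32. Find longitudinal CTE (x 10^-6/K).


E1 = Ef*Vf + Em*(1-Vf) = 87.0
alpha_1 = (alpha_f*Ef*Vf + alpha_m*Em*(1-Vf))/E1 = 5.93 x 10^-6/K

5.93 x 10^-6/K


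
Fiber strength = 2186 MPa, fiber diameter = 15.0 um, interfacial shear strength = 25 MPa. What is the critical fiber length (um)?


Lc = sigma_f * d / (2 * tau_i) = 2186 * 15.0 / (2 * 25) = 655.8 um

655.8 um


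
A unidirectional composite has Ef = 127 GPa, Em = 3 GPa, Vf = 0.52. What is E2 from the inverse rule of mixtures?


1/E2 = Vf/Ef + (1-Vf)/Em = 0.52/127 + 0.48/3
E2 = 6.09 GPa

6.09 GPa


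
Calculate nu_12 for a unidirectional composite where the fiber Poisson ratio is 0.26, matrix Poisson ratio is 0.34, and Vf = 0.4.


nu_12 = nu_f*Vf + nu_m*(1-Vf) = 0.26*0.4 + 0.34*0.6 = 0.308

0.308


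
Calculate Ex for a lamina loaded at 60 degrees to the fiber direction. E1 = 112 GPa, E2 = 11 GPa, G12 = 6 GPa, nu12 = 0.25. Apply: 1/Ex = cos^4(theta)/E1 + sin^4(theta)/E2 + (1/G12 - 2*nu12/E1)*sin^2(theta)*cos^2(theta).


cos^4(60) = 0.0625, sin^4(60) = 0.5625, sin^2(60)*cos^2(60) = 0.1875
1/G12 - 2*nu12/E1 = 1/6 - 2*0.25/112 = 0.162202 GPa^-1
1/Ex = 0.0625/112 + 0.5625/11 + 0.162202*0.1875 = 0.0821073 GPa^-1
Ex = 12.18 GPa

12.18 GPa


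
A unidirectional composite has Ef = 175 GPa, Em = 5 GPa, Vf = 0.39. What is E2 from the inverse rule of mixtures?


1/E2 = Vf/Ef + (1-Vf)/Em = 0.39/175 + 0.61/5
E2 = 8.05 GPa

8.05 GPa


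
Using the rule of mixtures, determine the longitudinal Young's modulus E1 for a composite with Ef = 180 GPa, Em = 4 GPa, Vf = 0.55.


E1 = Ef*Vf + Em*(1-Vf) = 180*0.55 + 4*0.45 = 100.8 GPa

100.8 GPa


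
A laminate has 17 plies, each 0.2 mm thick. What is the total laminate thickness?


h = n * t_ply = 17 * 0.2 = 3.4 mm

3.4 mm


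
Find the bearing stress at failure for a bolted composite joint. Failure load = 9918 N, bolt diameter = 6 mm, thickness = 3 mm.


sigma_br = F/(d*h) = 9918/(6*3) = 551.0 MPa

551.0 MPa


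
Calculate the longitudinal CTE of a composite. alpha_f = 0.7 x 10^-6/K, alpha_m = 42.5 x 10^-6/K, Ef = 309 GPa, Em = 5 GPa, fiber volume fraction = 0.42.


E1 = Ef*Vf + Em*(1-Vf) = 132.68
alpha_1 = (alpha_f*Ef*Vf + alpha_m*Em*(1-Vf))/E1 = 1.61 x 10^-6/K

1.61 x 10^-6/K


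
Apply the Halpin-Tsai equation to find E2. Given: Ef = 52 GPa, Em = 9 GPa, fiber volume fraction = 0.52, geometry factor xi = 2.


eta = (Ef/Em - 1)/(Ef/Em + xi) = (5.7778 - 1)/(5.7778 + 2) = 0.6143
E2 = Em*(1+xi*eta*Vf)/(1-eta*Vf) = 21.67 GPa

21.67 GPa


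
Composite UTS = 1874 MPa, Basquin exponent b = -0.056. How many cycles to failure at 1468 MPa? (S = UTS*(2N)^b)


N = 0.5 * (S/UTS)^(1/b) = 0.5 * (1468/1874)^(1/-0.056) = 39.1385 cycles

39.1385 cycles


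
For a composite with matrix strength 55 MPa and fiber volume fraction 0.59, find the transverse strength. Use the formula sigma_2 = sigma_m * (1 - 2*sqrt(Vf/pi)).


factor = 1 - 2*sqrt(0.59/pi) = 0.1333
sigma_2 = 55 * 0.1333 = 7.33 MPa

7.33 MPa


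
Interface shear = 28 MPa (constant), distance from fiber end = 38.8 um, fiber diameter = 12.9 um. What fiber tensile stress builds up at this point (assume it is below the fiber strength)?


Force balance: sigma_f * (pi*d^2/4) = tau * (pi*d) * x  ->  sigma_f = 4 * tau * x / d
sigma_f = 4 * 28 * 38.8 / 12.9 = 336.9 MPa

336.9 MPa


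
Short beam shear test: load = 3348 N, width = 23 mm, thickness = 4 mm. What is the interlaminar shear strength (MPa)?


ILSS = 3F/(4bh) = 3*3348/(4*23*4) = 27.29 MPa

27.29 MPa


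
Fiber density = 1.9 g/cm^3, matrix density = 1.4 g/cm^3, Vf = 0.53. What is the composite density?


rho_c = rho_f*Vf + rho_m*(1-Vf) = 1.9*0.53 + 1.4*0.47 = 1.665 g/cm^3

1.665 g/cm^3


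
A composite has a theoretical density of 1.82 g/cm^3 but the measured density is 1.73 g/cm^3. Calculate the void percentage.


Void% = (rho_theo - rho_actual)/rho_theo * 100 = (1.82 - 1.73)/1.82 * 100 = 4.95%

4.95%


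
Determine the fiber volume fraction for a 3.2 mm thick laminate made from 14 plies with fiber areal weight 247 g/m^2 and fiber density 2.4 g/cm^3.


Vf = n * FAW / (rho_f * h * 1000) = 14 * 247 / (2.4 * 3.2 * 1000) = 0.4503

0.4503


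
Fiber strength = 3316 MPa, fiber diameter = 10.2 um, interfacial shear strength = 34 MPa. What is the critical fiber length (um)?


Lc = sigma_f * d / (2 * tau_i) = 3316 * 10.2 / (2 * 34) = 497.4 um

497.4 um


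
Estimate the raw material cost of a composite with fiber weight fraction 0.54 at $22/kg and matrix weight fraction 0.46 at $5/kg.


Cost = cost_f*Wf + cost_m*Wm = 22*0.54 + 5*0.46 = $14.18/kg

$14.18/kg


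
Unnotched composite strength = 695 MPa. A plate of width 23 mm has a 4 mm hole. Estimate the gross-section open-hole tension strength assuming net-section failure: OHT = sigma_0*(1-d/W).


OHT = sigma_0*(1-d/W) = 695*(1-4/23) = 574.1 MPa

574.1 MPa


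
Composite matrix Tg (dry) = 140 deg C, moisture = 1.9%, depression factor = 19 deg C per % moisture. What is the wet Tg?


Tg_wet = Tg_dry - k*moisture = 140 - 19*1.9 = 103.9 deg C

103.9 deg C


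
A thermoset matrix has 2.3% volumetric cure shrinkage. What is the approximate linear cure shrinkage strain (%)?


Linear shrinkage ≈ vol_shrink/3 = 2.3/3 = 0.767%

0.767%


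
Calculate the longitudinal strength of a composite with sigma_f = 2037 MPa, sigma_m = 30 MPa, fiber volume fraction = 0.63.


sigma_1 = sigma_f*Vf + sigma_m*(1-Vf) = 2037*0.63 + 30*0.37 = 1294.4 MPa

1294.4 MPa


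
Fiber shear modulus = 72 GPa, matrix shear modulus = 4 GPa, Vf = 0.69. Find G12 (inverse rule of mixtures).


1/G12 = Vf/Gf + (1-Vf)/Gm = 0.69/72 + 0.31/4
G12 = 11.48 GPa

11.48 GPa


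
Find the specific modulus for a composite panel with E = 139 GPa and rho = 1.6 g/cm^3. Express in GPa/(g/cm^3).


Specific stiffness = E/rho = 139/1.6 = 86.9 GPa/(g/cm^3)

86.9 GPa/(g/cm^3)


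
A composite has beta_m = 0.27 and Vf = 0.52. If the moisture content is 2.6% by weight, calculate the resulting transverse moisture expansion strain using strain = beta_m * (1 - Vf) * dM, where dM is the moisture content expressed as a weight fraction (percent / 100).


dM = 2.6/100 = 0.026
strain = beta_m * (1-Vf) * dM = 0.27 * 0.48 * 0.026 = 0.0033696

0.0033696


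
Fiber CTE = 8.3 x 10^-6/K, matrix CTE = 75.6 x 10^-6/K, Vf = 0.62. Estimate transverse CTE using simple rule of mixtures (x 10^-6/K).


alpha_2 = alpha_f*Vf + alpha_m*(1-Vf) = 8.3*0.62 + 75.6*0.38 = 33.9 x 10^-6/K

33.9 x 10^-6/K


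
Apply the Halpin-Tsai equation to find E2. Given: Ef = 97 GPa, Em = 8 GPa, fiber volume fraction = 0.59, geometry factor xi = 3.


eta = (Ef/Em - 1)/(Ef/Em + xi) = (12.125 - 1)/(12.125 + 3) = 0.7355
E2 = Em*(1+xi*eta*Vf)/(1-eta*Vf) = 32.53 GPa

32.53 GPa
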